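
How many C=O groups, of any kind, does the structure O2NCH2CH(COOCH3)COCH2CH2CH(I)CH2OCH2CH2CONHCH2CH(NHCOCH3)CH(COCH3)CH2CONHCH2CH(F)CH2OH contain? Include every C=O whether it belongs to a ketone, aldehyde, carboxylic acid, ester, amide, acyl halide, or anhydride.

6

CH(COOCH3): ester, 1 C=O (running total 1).
CO: ketone, 1 C=O (running total 2).
CH2CONHCH2: amide, 1 C=O (running total 3).
CH(NHCOCH3): amide, 1 C=O (running total 4).
CH(COCH3): ketone, 1 C=O (running total 5).
CH2CONHCH2: amide, 1 C=O (running total 6).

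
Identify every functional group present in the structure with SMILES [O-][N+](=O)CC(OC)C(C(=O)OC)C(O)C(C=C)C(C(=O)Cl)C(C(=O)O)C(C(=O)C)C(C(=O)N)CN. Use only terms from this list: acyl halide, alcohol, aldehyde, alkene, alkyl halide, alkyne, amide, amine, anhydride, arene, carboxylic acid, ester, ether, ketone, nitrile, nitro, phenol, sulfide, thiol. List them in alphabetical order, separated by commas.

acyl halide, alcohol, alkene, amide, amine, carboxylic acid, ester, ether, ketone, nitro

Reading the structure from left to right:
  O2NCH2: –NO2 on carbon → nitro group.
  CH(OCH3): pendant –OCH3: C–O–C with sp³ C, no adjacent C=O → ether.
  CH(COOCH3): pendant –COOCH3: carbonyl C bonded to C and –OCH3 → ester.
  CH(OH): –OH on an sp³ carbon → alcohol (secondary).
  CH(CH=CH2): pendant –CH=CH2: C=C double bond → alkene.
  CH(COCl): pendant –C(=O)X: carbonyl C bonded to C and halogen → acyl halide.
  CH(COOH): pendant –COOH: carbonyl C bonded to C and –OH → carboxylic acid.
  CH(COCH3): pendant –COCH3: carbonyl C bonded to two carbons → ketone.
  CH(CONH2): pendant –CONH2: carbonyl C bonded to C and N → amide.
  CH2NH2: –NH2 on an sp³ carbon with no adjacent C=O → amine.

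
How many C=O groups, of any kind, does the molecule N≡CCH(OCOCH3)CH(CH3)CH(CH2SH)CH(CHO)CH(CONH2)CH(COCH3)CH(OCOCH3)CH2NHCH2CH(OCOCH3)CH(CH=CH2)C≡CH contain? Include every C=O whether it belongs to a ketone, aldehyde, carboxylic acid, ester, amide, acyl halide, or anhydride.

6

CH(OCOCH3): ester, 1 C=O (running total 1).
CH(CHO): aldehyde, 1 C=O (running total 2).
CH(CONH2): amide, 1 C=O (running total 3).
CH(COCH3): ketone, 1 C=O (running total 4).
CH(OCOCH3): ester, 1 C=O (running total 5).
CH(OCOCH3): ester, 1 C=O (running total 6).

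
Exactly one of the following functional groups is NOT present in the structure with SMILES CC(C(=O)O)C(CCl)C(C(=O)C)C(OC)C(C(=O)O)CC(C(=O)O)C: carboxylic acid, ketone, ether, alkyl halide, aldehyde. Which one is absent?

ketone: present (CH(COCH3) — pendant –COCH3: carbonyl C bonded to two carbons → ketone).
ether: present (CH(OCH3) — pendant –OCH3: C–O–C with sp³ C, no adjacent C=O → ether).
carboxylic acid: present (CH(COOH) — pendant –COOH: carbonyl C bonded to C and –OH → carboxylic acid).
alkyl halide: present (CH(CH2Cl) — pendant –CH2X: halogen on sp³ carbon → alkyl halide).
aldehyde: absent. In CH(COCH3), the carbonyl carbon is bonded to two carbons, so it is a ketone, not an aldehyde. In CH(COOH), the carbonyl carbon bears –OH, not –H, so it is a carboxylic acid.

aldehyde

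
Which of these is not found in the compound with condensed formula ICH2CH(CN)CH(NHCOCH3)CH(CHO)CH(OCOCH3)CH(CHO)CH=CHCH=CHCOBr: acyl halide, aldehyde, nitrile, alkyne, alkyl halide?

alkyne

aldehyde: present (CH(CHO) — pendant –CHO: carbonyl C bonded to C and H → aldehyde).
acyl halide: present (COBr — –C(=O)Br: carbonyl C bonded to C and to a halogen → acyl halide (not alkyl halide)).
nitrile: present (CH(CN) — pendant –C≡N: nitrile).
alkyl halide: present (ICH2 — halogen on an sp³ carbon → alkyl halide).
alkyne: absent. In CH(CN), the triple bond is C≡N, not C≡C, so it is a nitrile.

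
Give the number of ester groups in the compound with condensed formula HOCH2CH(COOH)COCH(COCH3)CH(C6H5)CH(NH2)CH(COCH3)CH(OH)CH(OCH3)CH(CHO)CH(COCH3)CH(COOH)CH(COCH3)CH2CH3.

Reading the structure from left to right:
  HOCH2: HO– on an sp³ carbon → alcohol.
  CH(COOH): pendant –COOH: carbonyl C bonded to C and –OH → carboxylic acid.
  CO: –C(=O)– with carbon on both sides → ketone.
  CH(COCH3): pendant –COCH3: carbonyl C bonded to two carbons → ketone.
  CH(C6H5): pendant –C6H5: benzene ring → arene.
  CH(NH2): –NH2 on an sp³ carbon with no adjacent C=O → amine.
  CH(COCH3): pendant –COCH3: carbonyl C bonded to two carbons → ketone.
  CH(OH): –OH on an sp³ carbon → alcohol (secondary).
  CH(OCH3): pendant –OCH3: C–O–C with sp³ C, no adjacent C=O → ether.
  CH(CHO): pendant –CHO: carbonyl C bonded to C and H → aldehyde.
  CH(COCH3): pendant –COCH3: carbonyl C bonded to two carbons → ketone.
  CH(COOH): pendant –COOH: carbonyl C bonded to C and –OH → carboxylic acid.
  CH(COCH3): pendant –COCH3: carbonyl C bonded to two carbons → ketone.
No segment is a ester: CH(COOH) is carboxylic acid, not ester; CO is ketone, not ester; CH(COCH3) is ketone, not ester. → 0.

0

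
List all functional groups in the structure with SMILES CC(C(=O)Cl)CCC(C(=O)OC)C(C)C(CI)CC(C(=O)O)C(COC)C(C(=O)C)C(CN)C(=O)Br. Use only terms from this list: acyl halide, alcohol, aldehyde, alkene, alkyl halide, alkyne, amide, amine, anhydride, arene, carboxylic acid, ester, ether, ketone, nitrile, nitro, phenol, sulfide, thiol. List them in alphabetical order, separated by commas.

acyl halide, alkyl halide, amine, carboxylic acid, ester, ether, ketone

Working along the chain:
  CH(COCl): pendant –C(=O)X: carbonyl C bonded to C and halogen → acyl halide.
  CH(COOCH3): pendant –COOCH3: carbonyl C bonded to C and –OCH3 → ester.
  CH(CH2I): pendant –CH2X: halogen on sp³ carbon → alkyl halide.
  CH(COOH): pendant –COOH: carbonyl C bonded to C and –OH → carboxylic acid.
  CH(CH2OCH3): pendant –CH2OCH3: C–O–C linkage → ether.
  CH(COCH3): pendant –COCH3: carbonyl C bonded to two carbons → ketone.
  CH(CH2NH2): pendant –CH2NH2: N on sp³ C, no adjacent C=O → amine.
  COBr: –C(=O)Br: carbonyl C bonded to C and to a halogen → acyl halide (not alkyl halide).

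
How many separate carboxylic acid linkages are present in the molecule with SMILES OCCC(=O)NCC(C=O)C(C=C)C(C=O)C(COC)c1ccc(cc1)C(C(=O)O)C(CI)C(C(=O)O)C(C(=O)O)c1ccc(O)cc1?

3

Reading the structure from left to right:
  HOCH2: HO– on an sp³ carbon → alcohol.
  CH2CONHCH2: –C(=O)–N– linkage → amide (the N is not an amine).
  CH(CHO): pendant –CHO: carbonyl C bonded to C and H → aldehyde.
  CH(CH=CH2): pendant –CH=CH2: C=C double bond → alkene.
  CH(CHO): pendant –CHO: carbonyl C bonded to C and H → aldehyde.
  CH(CH2OCH3): pendant –CH2OCH3: C–O–C linkage → ether.
  C6H4: para-disubstituted benzene ring → arene.
  CH(COOH): pendant –COOH: carbonyl C bonded to C and –OH → carboxylic acid.
  CH(CH2I): pendant –CH2X: halogen on sp³ carbon → alkyl halide.
  CH(COOH): pendant –COOH: carbonyl C bonded to C and –OH → carboxylic acid.
  CH(COOH): pendant –COOH: carbonyl C bonded to C and –OH → carboxylic acid.
  C6H4OH: –OH attached directly to an aromatic ring → phenol (not alcohol); the ring itself is an arene.
Carboxylic acid appears at: CH(COOH), CH(COOH), CH(COOH) → 3.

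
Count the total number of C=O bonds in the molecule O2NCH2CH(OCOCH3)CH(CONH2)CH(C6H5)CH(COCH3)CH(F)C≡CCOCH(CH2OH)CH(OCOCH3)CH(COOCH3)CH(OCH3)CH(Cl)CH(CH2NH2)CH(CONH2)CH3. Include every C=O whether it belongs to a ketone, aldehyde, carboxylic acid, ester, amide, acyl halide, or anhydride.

CH(OCOCH3): ester, 1 C=O (running total 1).
CH(CONH2): amide, 1 C=O (running total 2).
CH(COCH3): ketone, 1 C=O (running total 3).
CO: ketone, 1 C=O (running total 4).
CH(OCOCH3): ester, 1 C=O (running total 5).
CH(COOCH3): ester, 1 C=O (running total 6).
CH(CONH2): amide, 1 C=O (running total 7).

7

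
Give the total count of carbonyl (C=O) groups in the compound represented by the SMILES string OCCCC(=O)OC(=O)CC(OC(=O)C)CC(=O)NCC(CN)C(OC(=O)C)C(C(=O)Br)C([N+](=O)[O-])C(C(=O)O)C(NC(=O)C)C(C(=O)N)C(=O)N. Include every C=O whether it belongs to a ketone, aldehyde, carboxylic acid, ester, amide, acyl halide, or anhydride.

10

CH2CO-O-COCH2: anhydride, 2 C=O (running total 2).
CH(OCOCH3): ester, 1 C=O (running total 3).
CH2CONHCH2: amide, 1 C=O (running total 4).
CH(OCOCH3): ester, 1 C=O (running total 5).
CH(COBr): acyl halide, 1 C=O (running total 6).
CH(COOH): carboxylic acid, 1 C=O (running total 7).
CH(NHCOCH3): amide, 1 C=O (running total 8).
CH(CONH2): amide, 1 C=O (running total 9).
CONH2: amide, 1 C=O (running total 10).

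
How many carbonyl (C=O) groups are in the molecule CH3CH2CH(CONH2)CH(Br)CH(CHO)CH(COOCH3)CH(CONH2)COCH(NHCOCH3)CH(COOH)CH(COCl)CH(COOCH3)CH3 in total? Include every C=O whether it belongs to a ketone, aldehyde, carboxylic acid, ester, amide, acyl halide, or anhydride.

CH(CONH2): amide, 1 C=O (running total 1).
CH(CHO): aldehyde, 1 C=O (running total 2).
CH(COOCH3): ester, 1 C=O (running total 3).
CH(CONH2): amide, 1 C=O (running total 4).
CO: ketone, 1 C=O (running total 5).
CH(NHCOCH3): amide, 1 C=O (running total 6).
CH(COOH): carboxylic acid, 1 C=O (running total 7).
CH(COCl): acyl halide, 1 C=O (running total 8).
CH(COOCH3): ester, 1 C=O (running total 9).

9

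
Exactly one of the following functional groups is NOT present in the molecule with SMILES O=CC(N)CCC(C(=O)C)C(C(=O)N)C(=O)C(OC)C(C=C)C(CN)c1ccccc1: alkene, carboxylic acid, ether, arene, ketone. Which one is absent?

alkene: present (CH(CH=CH2) — pendant –CH=CH2: C=C double bond → alkene).
ether: present (CH(OCH3) — pendant –OCH3: C–O–C with sp³ C, no adjacent C=O → ether).
arene: present (C6H5 — –C6H5 phenyl ring → arene).
ketone: present (CH(COCH3) — pendant –COCH3: carbonyl C bonded to two carbons → ketone).
carboxylic acid: absent. In CH(CONH2), the carbonyl is bonded to nitrogen, not to –OH; that is an amide.

carboxylic acid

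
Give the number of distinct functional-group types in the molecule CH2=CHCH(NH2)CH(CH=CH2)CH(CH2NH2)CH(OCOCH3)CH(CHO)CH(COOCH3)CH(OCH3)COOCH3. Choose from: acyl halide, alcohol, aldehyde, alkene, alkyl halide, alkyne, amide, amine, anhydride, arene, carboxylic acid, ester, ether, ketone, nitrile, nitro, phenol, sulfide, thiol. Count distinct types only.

5

C=C double bond → alkene.
–NH2 on an sp³ carbon with no adjacent C=O → amine.
pendant –CH=CH2: C=C double bond → alkene.
pendant –CH2NH2: N on sp³ C, no adjacent C=O → amine.
pendant –OC(=O)CH3: an acyloxy group → ester.
pendant –CHO: carbonyl C bonded to C and H → aldehyde.
pendant –COOCH3: carbonyl C bonded to C and –OCH3 → ester.
pendant –OCH3: C–O–C with sp³ C, no adjacent C=O → ether.
–C(=O)OCH3: carbonyl C bonded to C and to –OCH3 → ester (not ketone + ether).
Distinct types present: aldehyde, alkene, amine, ester, ether.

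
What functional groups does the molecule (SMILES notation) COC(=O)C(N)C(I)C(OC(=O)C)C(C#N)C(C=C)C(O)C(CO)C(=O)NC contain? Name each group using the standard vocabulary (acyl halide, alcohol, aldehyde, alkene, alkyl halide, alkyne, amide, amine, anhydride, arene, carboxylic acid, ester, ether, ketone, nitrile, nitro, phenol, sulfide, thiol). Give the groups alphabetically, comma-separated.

Working along the chain:
  CH3OOC: CH3O–C(=O)–: carbonyl C bonded to C and to –OCH3 → ester (not ketone + ether).
  CH(NH2): –NH2 on an sp³ carbon with no adjacent C=O → amine.
  CH(I): halogen on an sp³ carbon → alkyl halide.
  CH(OCOCH3): pendant –OC(=O)CH3: an acyloxy group → ester.
  CH(CN): pendant –C≡N: nitrile.
  CH(CH=CH2): pendant –CH=CH2: C=C double bond → alkene.
  CH(OH): –OH on an sp³ carbon → alcohol (secondary).
  CH(CH2OH): pendant –CH2OH on an sp³ backbone C → alcohol.
  CONHCH3: –C(=O)NHCH3: carbonyl C bonded to C and to N → amide (the N is not an amine).

alcohol, alkene, alkyl halide, amide, amine, ester, nitrile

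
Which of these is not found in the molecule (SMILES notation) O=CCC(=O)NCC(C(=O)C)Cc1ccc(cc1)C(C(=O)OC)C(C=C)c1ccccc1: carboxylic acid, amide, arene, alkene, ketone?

carboxylic acid

amide: present (CH2CONHCH2 — –C(=O)–N– linkage → amide (the N is not an amine)).
alkene: present (CH(CH=CH2) — pendant –CH=CH2: C=C double bond → alkene).
arene: present (C6H4 — para-disubstituted benzene ring → arene).
ketone: present (CH(COCH3) — pendant –COCH3: carbonyl C bonded to two carbons → ketone).
carboxylic acid: absent. In CH(COOCH3), the acyl oxygen is bonded to carbon (–O–C), not to H, so this is an ester. In CH2CONHCH2, the carbonyl is bonded to nitrogen, not to –OH; that is an amide.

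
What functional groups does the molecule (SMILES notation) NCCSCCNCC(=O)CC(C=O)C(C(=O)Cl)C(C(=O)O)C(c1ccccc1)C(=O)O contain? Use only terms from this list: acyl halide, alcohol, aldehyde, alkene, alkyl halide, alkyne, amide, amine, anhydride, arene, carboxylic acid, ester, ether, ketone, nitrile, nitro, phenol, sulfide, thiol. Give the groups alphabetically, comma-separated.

Working along the chain:
  H2NCH2: –NH2 on an sp³ carbon with no adjacent C=O → amine.
  CH2SCH2: C–S–C linkage → sulfide (thioether).
  CH2NHCH2: C–N–C with sp³ carbons and no adjacent C=O → amine (secondary).
  CO: –C(=O)– with carbon on both sides → ketone.
  CH(CHO): pendant –CHO: carbonyl C bonded to C and H → aldehyde.
  CH(COCl): pendant –C(=O)X: carbonyl C bonded to C and halogen → acyl halide.
  CH(COOH): pendant –COOH: carbonyl C bonded to C and –OH → carboxylic acid.
  CH(C6H5): pendant –C6H5: benzene ring → arene.
  COOH: –COOH: carbonyl C bonded to –OH and C → carboxylic acid (the –OH is not a separate alcohol).

acyl halide, aldehyde, amine, arene, carboxylic acid, ketone, sulfide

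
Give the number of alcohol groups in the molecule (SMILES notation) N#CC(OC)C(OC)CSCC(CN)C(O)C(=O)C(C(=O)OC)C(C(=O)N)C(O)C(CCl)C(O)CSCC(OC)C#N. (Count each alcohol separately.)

Reading the structure from left to right:
  N≡C: N≡C–: carbon triple-bonded to nitrogen → nitrile.
  CH(OCH3): pendant –OCH3: C–O–C with sp³ C, no adjacent C=O → ether.
  CH(OCH3): pendant –OCH3: C–O–C with sp³ C, no adjacent C=O → ether.
  CH2SCH2: C–S–C linkage → sulfide (thioether).
  CH(CH2NH2): pendant –CH2NH2: N on sp³ C, no adjacent C=O → amine.
  CH(OH): –OH on an sp³ carbon → alcohol (secondary).
  CO: –C(=O)– with carbon on both sides → ketone.
  CH(COOCH3): pendant –COOCH3: carbonyl C bonded to C and –OCH3 → ester.
  CH(CONH2): pendant –CONH2: carbonyl C bonded to C and N → amide.
  CH(OH): –OH on an sp³ carbon → alcohol (secondary).
  CH(CH2Cl): pendant –CH2X: halogen on sp³ carbon → alkyl halide.
  CH(OH): –OH on an sp³ carbon → alcohol (secondary).
  CH2SCH2: C–S–C linkage → sulfide (thioether).
  CH(OCH3): pendant –OCH3: C–O–C with sp³ C, no adjacent C=O → ether.
  CN: –C≡N: carbon triple-bonded to nitrogen → nitrile.
Alcohol appears at: CH(OH), CH(OH), CH(OH) → 3.

3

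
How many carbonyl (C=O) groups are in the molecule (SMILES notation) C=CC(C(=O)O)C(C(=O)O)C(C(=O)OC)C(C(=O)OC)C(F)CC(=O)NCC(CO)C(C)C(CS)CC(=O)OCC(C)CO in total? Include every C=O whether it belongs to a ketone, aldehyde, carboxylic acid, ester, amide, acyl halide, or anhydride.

6

CH(COOH): carboxylic acid, 1 C=O (running total 1).
CH(COOH): carboxylic acid, 1 C=O (running total 2).
CH(COOCH3): ester, 1 C=O (running total 3).
CH(COOCH3): ester, 1 C=O (running total 4).
CH2CONHCH2: amide, 1 C=O (running total 5).
CH2COOCH2: ester, 1 C=O (running total 6).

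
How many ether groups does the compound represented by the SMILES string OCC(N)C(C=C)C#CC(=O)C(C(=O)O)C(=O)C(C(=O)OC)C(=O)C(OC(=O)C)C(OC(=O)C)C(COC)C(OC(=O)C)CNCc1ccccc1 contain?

Working along the chain:
  HOCH2: HO– on an sp³ carbon → alcohol.
  CH(NH2): –NH2 on an sp³ carbon with no adjacent C=O → amine.
  CH(CH=CH2): pendant –CH=CH2: C=C double bond → alkene.
  C≡C: C≡C triple bond → alkyne.
  CO: –C(=O)– with carbon on both sides → ketone.
  CH(COOH): pendant –COOH: carbonyl C bonded to C and –OH → carboxylic acid.
  CO: –C(=O)– with carbon on both sides → ketone.
  CH(COOCH3): pendant –COOCH3: carbonyl C bonded to C and –OCH3 → ester.
  CO: –C(=O)– with carbon on both sides → ketone.
  CH(OCOCH3): pendant –OC(=O)CH3: an acyloxy group → ester.
  CH(OCOCH3): pendant –OC(=O)CH3: an acyloxy group → ester.
  CH(CH2OCH3): pendant –CH2OCH3: C–O–C linkage → ether.
  CH(OCOCH3): pendant –OC(=O)CH3: an acyloxy group → ester.
  CH2NHCH2: C–N–C with sp³ carbons and no adjacent C=O → amine (secondary).
  C6H5: –C6H5 phenyl ring → arene.
Ether appears at: CH(CH2OCH3) → 1.

1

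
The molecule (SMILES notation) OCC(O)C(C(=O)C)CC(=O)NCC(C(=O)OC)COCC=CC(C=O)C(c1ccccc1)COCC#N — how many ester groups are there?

1

Working along the chain:
  HOCH2: HO– on an sp³ carbon → alcohol.
  CH(OH): –OH on an sp³ carbon → alcohol (secondary).
  CH(COCH3): pendant –COCH3: carbonyl C bonded to two carbons → ketone.
  CH2CONHCH2: –C(=O)–N– linkage → amide (the N is not an amine).
  CH(COOCH3): pendant –COOCH3: carbonyl C bonded to C and –OCH3 → ester.
  CH2OCH2: C–O–C with sp³ carbons on both sides and no adjacent C=O → ether.
  CH=CH: C=C double bond → alkene.
  CH(CHO): pendant –CHO: carbonyl C bonded to C and H → aldehyde.
  CH(C6H5): pendant –C6H5: benzene ring → arene.
  CH2OCH2: C–O–C with sp³ carbons on both sides and no adjacent C=O → ether.
  CN: –C≡N: carbon triple-bonded to nitrogen → nitrile.
Ester appears at: CH(COOCH3) → 1.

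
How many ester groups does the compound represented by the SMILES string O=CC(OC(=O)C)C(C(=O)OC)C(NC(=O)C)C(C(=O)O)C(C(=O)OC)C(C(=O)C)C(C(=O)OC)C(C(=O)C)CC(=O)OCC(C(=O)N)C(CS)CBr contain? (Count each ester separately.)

terminal –CHO: carbonyl C bonded to H and C → aldehyde.
pendant –OC(=O)CH3: an acyloxy group → ester.
pendant –COOCH3: carbonyl C bonded to C and –OCH3 → ester.
pendant –NHC(=O)CH3: N bonded to a carbonyl → amide (not amine).
pendant –COOH: carbonyl C bonded to C and –OH → carboxylic acid.
pendant –COOCH3: carbonyl C bonded to C and –OCH3 → ester.
pendant –COCH3: carbonyl C bonded to two carbons → ketone.
pendant –COOCH3: carbonyl C bonded to C and –OCH3 → ester.
pendant –COCH3: carbonyl C bonded to two carbons → ketone.
–C(=O)–O–C with C on the carbonyl side → ester.
pendant –CONH2: carbonyl C bonded to C and N → amide.
pendant –CH2SH → thiol.
halogen on an sp³ carbon → alkyl halide.
Ester appears at: CH(OCOCH3), CH(COOCH3), CH(COOCH3), CH(COOCH3), CH2COOCH2 → 5.

5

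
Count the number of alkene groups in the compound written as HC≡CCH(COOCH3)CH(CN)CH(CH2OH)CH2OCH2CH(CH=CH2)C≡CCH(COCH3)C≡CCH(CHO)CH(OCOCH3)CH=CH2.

2

C≡C triple bond → alkyne.
pendant –COOCH3: carbonyl C bonded to C and –OCH3 → ester.
pendant –C≡N: nitrile.
pendant –CH2OH on an sp³ backbone C → alcohol.
C–O–C with sp³ carbons on both sides and no adjacent C=O → ether.
pendant –CH=CH2: C=C double bond → alkene.
C≡C triple bond → alkyne.
pendant –COCH3: carbonyl C bonded to two carbons → ketone.
C≡C triple bond → alkyne.
pendant –CHO: carbonyl C bonded to C and H → aldehyde.
pendant –OC(=O)CH3: an acyloxy group → ester.
C=C double bond → alkene.
Alkene appears at: CH(CH=CH2), CH=CH2 → 2.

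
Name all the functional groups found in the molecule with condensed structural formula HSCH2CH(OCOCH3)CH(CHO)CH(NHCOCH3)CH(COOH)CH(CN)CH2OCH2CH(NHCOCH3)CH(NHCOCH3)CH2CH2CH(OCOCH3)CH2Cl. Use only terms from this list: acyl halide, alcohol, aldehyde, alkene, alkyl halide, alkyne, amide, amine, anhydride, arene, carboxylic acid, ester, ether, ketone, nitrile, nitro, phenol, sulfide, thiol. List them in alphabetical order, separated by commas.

aldehyde, alkyl halide, amide, carboxylic acid, ester, ether, nitrile, thiol

Taking each segment in turn:
  HSCH2: –SH on an sp³ carbon → thiol.
  CH(OCOCH3): pendant –OC(=O)CH3: an acyloxy group → ester.
  CH(CHO): pendant –CHO: carbonyl C bonded to C and H → aldehyde.
  CH(NHCOCH3): pendant –NHC(=O)CH3: N bonded to a carbonyl → amide (not amine).
  CH(COOH): pendant –COOH: carbonyl C bonded to C and –OH → carboxylic acid.
  CH(CN): pendant –C≡N: nitrile.
  CH2OCH2: C–O–C with sp³ carbons on both sides and no adjacent C=O → ether.
  CH(NHCOCH3): pendant –NHC(=O)CH3: N bonded to a carbonyl → amide (not amine).
  CH(NHCOCH3): pendant –NHC(=O)CH3: N bonded to a carbonyl → amide (not amine).
  CH(OCOCH3): pendant –OC(=O)CH3: an acyloxy group → ester.
  CH2Cl: halogen on an sp³ carbon → alkyl halide.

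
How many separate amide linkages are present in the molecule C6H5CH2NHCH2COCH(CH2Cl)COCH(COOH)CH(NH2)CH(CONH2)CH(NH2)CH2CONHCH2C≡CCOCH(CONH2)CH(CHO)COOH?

C6H5– phenyl ring → arene.
C–N–C with sp³ carbons and no adjacent C=O → amine (secondary).
–C(=O)– with carbon on both sides → ketone.
pendant –CH2X: halogen on sp³ carbon → alkyl halide.
–C(=O)– with carbon on both sides → ketone.
pendant –COOH: carbonyl C bonded to C and –OH → carboxylic acid.
–NH2 on an sp³ carbon with no adjacent C=O → amine.
pendant –CONH2: carbonyl C bonded to C and N → amide.
–NH2 on an sp³ carbon with no adjacent C=O → amine.
–C(=O)–N– linkage → amide (the N is not an amine).
C≡C triple bond → alkyne.
–C(=O)– with carbon on both sides → ketone.
pendant –CONH2: carbonyl C bonded to C and N → amide.
pendant –CHO: carbonyl C bonded to C and H → aldehyde.
–COOH: carbonyl C bonded to –OH and C → carboxylic acid (the –OH is not a separate alcohol).
Amide appears at: CH(CONH2), CH2CONHCH2, CH(CONH2) → 3.

3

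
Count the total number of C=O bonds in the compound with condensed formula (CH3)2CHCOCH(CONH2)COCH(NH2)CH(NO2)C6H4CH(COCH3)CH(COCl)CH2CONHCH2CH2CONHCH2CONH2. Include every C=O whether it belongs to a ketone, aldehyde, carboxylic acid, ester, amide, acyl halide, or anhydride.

CO: ketone, 1 C=O (running total 1).
CH(CONH2): amide, 1 C=O (running total 2).
CO: ketone, 1 C=O (running total 3).
CH(COCH3): ketone, 1 C=O (running total 4).
CH(COCl): acyl halide, 1 C=O (running total 5).
CH2CONHCH2: amide, 1 C=O (running total 6).
CH2CONHCH2: amide, 1 C=O (running total 7).
CONH2: amide, 1 C=O (running total 8).

8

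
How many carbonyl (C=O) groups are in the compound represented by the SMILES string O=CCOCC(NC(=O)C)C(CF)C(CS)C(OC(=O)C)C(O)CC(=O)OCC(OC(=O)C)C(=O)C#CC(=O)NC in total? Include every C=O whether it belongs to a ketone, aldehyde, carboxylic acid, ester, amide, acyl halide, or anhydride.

7

OHC: aldehyde, 1 C=O (running total 1).
CH(NHCOCH3): amide, 1 C=O (running total 2).
CH(OCOCH3): ester, 1 C=O (running total 3).
CH2COOCH2: ester, 1 C=O (running total 4).
CH(OCOCH3): ester, 1 C=O (running total 5).
CO: ketone, 1 C=O (running total 6).
CONHCH3: amide, 1 C=O (running total 7).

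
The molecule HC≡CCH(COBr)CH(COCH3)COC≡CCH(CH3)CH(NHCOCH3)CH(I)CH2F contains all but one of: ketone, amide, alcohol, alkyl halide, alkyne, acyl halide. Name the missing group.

alcohol

acyl halide: present (CH(COBr) — pendant –C(=O)X: carbonyl C bonded to C and halogen → acyl halide).
alkyl halide: present (CH(I) — halogen on an sp³ carbon → alkyl halide).
alkyne: present (HC≡C — C≡C triple bond → alkyne).
amide: present (CH(NHCOCH3) — pendant –NHC(=O)CH3: N bonded to a carbonyl → amide (not amine)).
ketone: present (CH(COCH3) — pendant –COCH3: carbonyl C bonded to two carbons → ketone).
alcohol: no segment matches this pattern.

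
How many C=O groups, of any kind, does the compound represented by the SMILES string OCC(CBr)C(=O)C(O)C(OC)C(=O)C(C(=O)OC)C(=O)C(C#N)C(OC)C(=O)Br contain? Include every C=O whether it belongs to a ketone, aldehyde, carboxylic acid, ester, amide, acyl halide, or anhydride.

CO: ketone, 1 C=O (running total 1).
CO: ketone, 1 C=O (running total 2).
CH(COOCH3): ester, 1 C=O (running total 3).
CO: ketone, 1 C=O (running total 4).
COBr: acyl halide, 1 C=O (running total 5).

5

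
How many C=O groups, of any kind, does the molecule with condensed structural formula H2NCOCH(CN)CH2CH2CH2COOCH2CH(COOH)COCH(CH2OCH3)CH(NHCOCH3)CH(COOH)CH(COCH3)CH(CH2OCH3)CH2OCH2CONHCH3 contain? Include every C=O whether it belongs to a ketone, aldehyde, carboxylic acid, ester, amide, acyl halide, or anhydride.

8

H2NCO: amide, 1 C=O (running total 1).
CH2COOCH2: ester, 1 C=O (running total 2).
CH(COOH): carboxylic acid, 1 C=O (running total 3).
CO: ketone, 1 C=O (running total 4).
CH(NHCOCH3): amide, 1 C=O (running total 5).
CH(COOH): carboxylic acid, 1 C=O (running total 6).
CH(COCH3): ketone, 1 C=O (running total 7).
CONHCH3: amide, 1 C=O (running total 8).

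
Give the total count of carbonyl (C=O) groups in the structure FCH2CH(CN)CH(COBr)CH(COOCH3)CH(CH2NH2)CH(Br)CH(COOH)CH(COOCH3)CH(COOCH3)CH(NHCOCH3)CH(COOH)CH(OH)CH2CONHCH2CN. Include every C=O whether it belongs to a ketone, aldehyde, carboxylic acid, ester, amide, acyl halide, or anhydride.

CH(COBr): acyl halide, 1 C=O (running total 1).
CH(COOCH3): ester, 1 C=O (running total 2).
CH(COOH): carboxylic acid, 1 C=O (running total 3).
CH(COOCH3): ester, 1 C=O (running total 4).
CH(COOCH3): ester, 1 C=O (running total 5).
CH(NHCOCH3): amide, 1 C=O (running total 6).
CH(COOH): carboxylic acid, 1 C=O (running total 7).
CH2CONHCH2: amide, 1 C=O (running total 8).

8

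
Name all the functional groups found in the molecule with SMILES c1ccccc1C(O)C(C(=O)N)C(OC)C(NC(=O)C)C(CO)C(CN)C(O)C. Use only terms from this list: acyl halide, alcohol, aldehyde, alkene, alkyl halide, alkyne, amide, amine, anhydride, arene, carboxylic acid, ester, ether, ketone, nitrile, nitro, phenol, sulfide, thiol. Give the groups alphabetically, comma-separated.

C6H5– phenyl ring → arene.
–OH on an sp³ carbon → alcohol (secondary).
pendant –CONH2: carbonyl C bonded to C and N → amide.
pendant –OCH3: C–O–C with sp³ C, no adjacent C=O → ether.
pendant –NHC(=O)CH3: N bonded to a carbonyl → amide (not amine).
pendant –CH2OH on an sp³ backbone C → alcohol.
pendant –CH2NH2: N on sp³ C, no adjacent C=O → amine.
–OH on an sp³ carbon → alcohol (secondary).

alcohol, amide, amine, arene, ether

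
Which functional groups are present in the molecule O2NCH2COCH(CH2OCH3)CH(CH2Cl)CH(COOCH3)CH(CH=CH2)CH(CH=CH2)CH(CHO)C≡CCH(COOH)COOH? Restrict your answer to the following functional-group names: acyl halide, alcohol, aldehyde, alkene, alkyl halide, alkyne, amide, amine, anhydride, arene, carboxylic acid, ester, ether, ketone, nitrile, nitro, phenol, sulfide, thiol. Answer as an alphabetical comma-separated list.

aldehyde, alkene, alkyl halide, alkyne, carboxylic acid, ester, ether, ketone, nitro

Working along the chain:
  O2NCH2: –NO2 on carbon → nitro group.
  CO: –C(=O)– with carbon on both sides → ketone.
  CH(CH2OCH3): pendant –CH2OCH3: C–O–C linkage → ether.
  CH(CH2Cl): pendant –CH2X: halogen on sp³ carbon → alkyl halide.
  CH(COOCH3): pendant –COOCH3: carbonyl C bonded to C and –OCH3 → ester.
  CH(CH=CH2): pendant –CH=CH2: C=C double bond → alkene.
  CH(CH=CH2): pendant –CH=CH2: C=C double bond → alkene.
  CH(CHO): pendant –CHO: carbonyl C bonded to C and H → aldehyde.
  C≡C: C≡C triple bond → alkyne.
  CH(COOH): pendant –COOH: carbonyl C bonded to C and –OH → carboxylic acid.
  COOH: –COOH: carbonyl C bonded to –OH and C → carboxylic acid (the –OH is not a separate alcohol).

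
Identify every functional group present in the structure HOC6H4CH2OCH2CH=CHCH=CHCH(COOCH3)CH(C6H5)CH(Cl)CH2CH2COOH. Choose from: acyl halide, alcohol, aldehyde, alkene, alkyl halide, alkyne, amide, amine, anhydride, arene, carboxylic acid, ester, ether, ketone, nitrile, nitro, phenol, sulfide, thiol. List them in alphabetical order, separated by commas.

Working along the chain:
  HOC6H4: –OH attached directly to an aromatic ring → phenol (not alcohol); the ring itself is an arene.
  CH2OCH2: C–O–C with sp³ carbons on both sides and no adjacent C=O → ether.
  CH=CH: C=C double bond → alkene.
  CH=CH: C=C double bond → alkene.
  CH(COOCH3): pendant –COOCH3: carbonyl C bonded to C and –OCH3 → ester.
  CH(C6H5): pendant –C6H5: benzene ring → arene.
  CH(Cl): halogen on an sp³ carbon → alkyl halide.
  COOH: –COOH: carbonyl C bonded to –OH and C → carboxylic acid (the –OH is not a separate alcohol).

alkene, alkyl halide, arene, carboxylic acid, ester, ether, phenol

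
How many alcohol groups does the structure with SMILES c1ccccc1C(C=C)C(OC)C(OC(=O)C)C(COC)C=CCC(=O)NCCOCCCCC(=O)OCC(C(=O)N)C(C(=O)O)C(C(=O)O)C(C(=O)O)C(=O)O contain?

0

Reading the structure from left to right:
  C6H5: C6H5– phenyl ring → arene.
  CH(CH=CH2): pendant –CH=CH2: C=C double bond → alkene.
  CH(OCH3): pendant –OCH3: C–O–C with sp³ C, no adjacent C=O → ether.
  CH(OCOCH3): pendant –OC(=O)CH3: an acyloxy group → ester.
  CH(CH2OCH3): pendant –CH2OCH3: C–O–C linkage → ether.
  CH=CH: C=C double bond → alkene.
  CH2CONHCH2: –C(=O)–N– linkage → amide (the N is not an amine).
  CH2OCH2: C–O–C with sp³ carbons on both sides and no adjacent C=O → ether.
  CH2COOCH2: –C(=O)–O–C with C on the carbonyl side → ester.
  CH(CONH2): pendant –CONH2: carbonyl C bonded to C and N → amide.
  CH(COOH): pendant –COOH: carbonyl C bonded to C and –OH → carboxylic acid.
  CH(COOH): pendant –COOH: carbonyl C bonded to C and –OH → carboxylic acid.
  CH(COOH): pendant –COOH: carbonyl C bonded to C and –OH → carboxylic acid.
  COOH: –COOH: carbonyl C bonded to –OH and C → carboxylic acid (the –OH is not a separate alcohol).
No segment is a alcohol: CH(OCH3) is ether, not alcohol; CH(CH2OCH3) is ether, not alcohol; CH2OCH2 is ether, not alcohol. → 0.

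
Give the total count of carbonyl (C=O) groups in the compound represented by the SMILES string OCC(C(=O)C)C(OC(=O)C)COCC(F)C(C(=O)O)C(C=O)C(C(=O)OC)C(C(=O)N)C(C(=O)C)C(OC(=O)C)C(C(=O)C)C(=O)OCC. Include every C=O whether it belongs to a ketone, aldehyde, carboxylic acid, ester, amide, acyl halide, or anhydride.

10

CH(COCH3): ketone, 1 C=O (running total 1).
CH(OCOCH3): ester, 1 C=O (running total 2).
CH(COOH): carboxylic acid, 1 C=O (running total 3).
CH(CHO): aldehyde, 1 C=O (running total 4).
CH(COOCH3): ester, 1 C=O (running total 5).
CH(CONH2): amide, 1 C=O (running total 6).
CH(COCH3): ketone, 1 C=O (running total 7).
CH(OCOCH3): ester, 1 C=O (running total 8).
CH(COCH3): ketone, 1 C=O (running total 9).
COOCH2CH3: ester, 1 C=O (running total 10).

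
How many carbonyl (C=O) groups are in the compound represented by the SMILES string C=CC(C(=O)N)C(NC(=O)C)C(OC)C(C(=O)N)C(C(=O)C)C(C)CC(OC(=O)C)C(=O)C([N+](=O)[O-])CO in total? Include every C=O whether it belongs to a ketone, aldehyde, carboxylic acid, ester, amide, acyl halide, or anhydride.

6

CH(CONH2): amide, 1 C=O (running total 1).
CH(NHCOCH3): amide, 1 C=O (running total 2).
CH(CONH2): amide, 1 C=O (running total 3).
CH(COCH3): ketone, 1 C=O (running total 4).
CH(OCOCH3): ester, 1 C=O (running total 5).
CO: ketone, 1 C=O (running total 6).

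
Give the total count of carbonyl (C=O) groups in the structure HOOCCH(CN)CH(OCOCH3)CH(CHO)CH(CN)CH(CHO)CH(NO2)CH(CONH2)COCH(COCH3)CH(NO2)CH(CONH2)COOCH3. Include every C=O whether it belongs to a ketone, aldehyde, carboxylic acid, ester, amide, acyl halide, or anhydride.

HOOC: carboxylic acid, 1 C=O (running total 1).
CH(OCOCH3): ester, 1 C=O (running total 2).
CH(CHO): aldehyde, 1 C=O (running total 3).
CH(CHO): aldehyde, 1 C=O (running total 4).
CH(CONH2): amide, 1 C=O (running total 5).
CO: ketone, 1 C=O (running total 6).
CH(COCH3): ketone, 1 C=O (running total 7).
CH(CONH2): amide, 1 C=O (running total 8).
COOCH3: ester, 1 C=O (running total 9).

9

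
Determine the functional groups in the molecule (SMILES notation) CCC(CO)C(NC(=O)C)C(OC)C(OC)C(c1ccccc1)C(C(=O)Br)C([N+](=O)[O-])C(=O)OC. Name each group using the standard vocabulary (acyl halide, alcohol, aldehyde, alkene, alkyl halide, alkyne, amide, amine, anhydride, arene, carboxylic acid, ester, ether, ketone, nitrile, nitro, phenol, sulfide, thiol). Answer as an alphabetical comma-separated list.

pendant –CH2OH on an sp³ backbone C → alcohol.
pendant –NHC(=O)CH3: N bonded to a carbonyl → amide (not amine).
pendant –OCH3: C–O–C with sp³ C, no adjacent C=O → ether.
pendant –OCH3: C–O–C with sp³ C, no adjacent C=O → ether.
pendant –C6H5: benzene ring → arene.
pendant –C(=O)X: carbonyl C bonded to C and halogen → acyl halide.
–NO2 on an sp³ carbon → nitro (the N=O is not a carbonyl).
–C(=O)OCH3: carbonyl C bonded to C and to –OCH3 → ester (not ketone + ether).

acyl halide, alcohol, amide, arene, ester, ether, nitro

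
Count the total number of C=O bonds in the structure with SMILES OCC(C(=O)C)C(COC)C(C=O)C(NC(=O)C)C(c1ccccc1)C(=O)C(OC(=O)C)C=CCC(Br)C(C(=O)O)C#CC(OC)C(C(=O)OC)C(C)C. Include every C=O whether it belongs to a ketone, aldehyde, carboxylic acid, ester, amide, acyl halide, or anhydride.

7

CH(COCH3): ketone, 1 C=O (running total 1).
CH(CHO): aldehyde, 1 C=O (running total 2).
CH(NHCOCH3): amide, 1 C=O (running total 3).
CO: ketone, 1 C=O (running total 4).
CH(OCOCH3): ester, 1 C=O (running total 5).
CH(COOH): carboxylic acid, 1 C=O (running total 6).
CH(COOCH3): ester, 1 C=O (running total 7).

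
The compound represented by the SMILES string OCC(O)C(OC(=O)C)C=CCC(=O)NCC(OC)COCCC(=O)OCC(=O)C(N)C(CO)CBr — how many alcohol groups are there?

3

HO– on an sp³ carbon → alcohol.
–OH on an sp³ carbon → alcohol (secondary).
pendant –OC(=O)CH3: an acyloxy group → ester.
C=C double bond → alkene.
–C(=O)–N– linkage → amide (the N is not an amine).
pendant –OCH3: C–O–C with sp³ C, no adjacent C=O → ether.
C–O–C with sp³ carbons on both sides and no adjacent C=O → ether.
–C(=O)–O–C with C on the carbonyl side → ester.
–C(=O)– with carbon on both sides → ketone.
–NH2 on an sp³ carbon with no adjacent C=O → amine.
pendant –CH2OH on an sp³ backbone C → alcohol.
halogen on an sp³ carbon → alkyl halide.
Alcohol appears at: HOCH2, CH(OH), CH(CH2OH) → 3.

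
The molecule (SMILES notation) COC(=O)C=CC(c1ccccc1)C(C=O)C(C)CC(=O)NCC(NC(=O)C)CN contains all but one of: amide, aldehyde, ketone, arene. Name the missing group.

ketone

aldehyde: present (CH(CHO) — pendant –CHO: carbonyl C bonded to C and H → aldehyde).
amide: present (CH2CONHCH2 — –C(=O)–N– linkage → amide (the N is not an amine)).
arene: present (CH(C6H5) — pendant –C6H5: benzene ring → arene).
ketone: absent. In CH3OOC, the C=O is bonded to an –O–C group, which defines an ester, not a ketone. In each of CH2CONHCH2 and CH(NHCOCH3), the C=O is bonded to nitrogen, which defines an amide, not a ketone. In CH(CHO), the carbonyl carbon carries an H, so it is an aldehyde, not a ketone.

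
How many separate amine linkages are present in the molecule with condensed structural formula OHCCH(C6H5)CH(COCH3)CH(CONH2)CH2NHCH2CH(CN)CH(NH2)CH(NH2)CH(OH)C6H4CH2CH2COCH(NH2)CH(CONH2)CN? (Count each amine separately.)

4

terminal –CHO: carbonyl C bonded to H and C → aldehyde.
pendant –C6H5: benzene ring → arene.
pendant –COCH3: carbonyl C bonded to two carbons → ketone.
pendant –CONH2: carbonyl C bonded to C and N → amide.
C–N–C with sp³ carbons and no adjacent C=O → amine (secondary).
pendant –C≡N: nitrile.
–NH2 on an sp³ carbon with no adjacent C=O → amine.
–NH2 on an sp³ carbon with no adjacent C=O → amine.
–OH on an sp³ carbon → alcohol (secondary).
para-disubstituted benzene ring → arene.
–C(=O)– with carbon on both sides → ketone.
–NH2 on an sp³ carbon with no adjacent C=O → amine.
pendant –CONH2: carbonyl C bonded to C and N → amide.
–C≡N: carbon triple-bonded to nitrogen → nitrile.
Amine appears at: CH2NHCH2, CH(NH2), CH(NH2), CH(NH2) → 4.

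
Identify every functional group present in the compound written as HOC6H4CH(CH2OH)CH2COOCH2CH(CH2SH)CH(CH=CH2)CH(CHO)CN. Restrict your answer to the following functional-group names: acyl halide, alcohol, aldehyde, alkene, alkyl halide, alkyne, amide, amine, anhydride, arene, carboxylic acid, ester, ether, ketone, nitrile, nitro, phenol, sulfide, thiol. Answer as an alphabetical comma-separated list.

Reading the structure from left to right:
  HOC6H4: –OH attached directly to an aromatic ring → phenol (not alcohol); the ring itself is an arene.
  CH(CH2OH): pendant –CH2OH on an sp³ backbone C → alcohol.
  CH2COOCH2: –C(=O)–O–C with C on the carbonyl side → ester.
  CH(CH2SH): pendant –CH2SH → thiol.
  CH(CH=CH2): pendant –CH=CH2: C=C double bond → alkene.
  CH(CHO): pendant –CHO: carbonyl C bonded to C and H → aldehyde.
  CN: –C≡N: carbon triple-bonded to nitrogen → nitrile.

alcohol, aldehyde, alkene, arene, ester, nitrile, phenol, thiol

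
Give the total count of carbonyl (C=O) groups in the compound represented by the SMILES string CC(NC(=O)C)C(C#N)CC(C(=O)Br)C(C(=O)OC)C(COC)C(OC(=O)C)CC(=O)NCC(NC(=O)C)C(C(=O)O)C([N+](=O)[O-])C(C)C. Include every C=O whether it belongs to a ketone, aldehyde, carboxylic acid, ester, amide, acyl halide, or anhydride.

7

CH(NHCOCH3): amide, 1 C=O (running total 1).
CH(COBr): acyl halide, 1 C=O (running total 2).
CH(COOCH3): ester, 1 C=O (running total 3).
CH(OCOCH3): ester, 1 C=O (running total 4).
CH2CONHCH2: amide, 1 C=O (running total 5).
CH(NHCOCH3): amide, 1 C=O (running total 6).
CH(COOH): carboxylic acid, 1 C=O (running total 7).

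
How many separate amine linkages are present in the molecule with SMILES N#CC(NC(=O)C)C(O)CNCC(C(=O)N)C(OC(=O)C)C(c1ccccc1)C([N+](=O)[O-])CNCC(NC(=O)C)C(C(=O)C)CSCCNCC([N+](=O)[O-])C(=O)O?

3

Reading the structure from left to right:
  N≡C: N≡C–: carbon triple-bonded to nitrogen → nitrile.
  CH(NHCOCH3): pendant –NHC(=O)CH3: N bonded to a carbonyl → amide (not amine).
  CH(OH): –OH on an sp³ carbon → alcohol (secondary).
  CH2NHCH2: C–N–C with sp³ carbons and no adjacent C=O → amine (secondary).
  CH(CONH2): pendant –CONH2: carbonyl C bonded to C and N → amide.
  CH(OCOCH3): pendant –OC(=O)CH3: an acyloxy group → ester.
  CH(C6H5): pendant –C6H5: benzene ring → arene.
  CH(NO2): –NO2 on an sp³ carbon → nitro (the N=O is not a carbonyl).
  CH2NHCH2: C–N–C with sp³ carbons and no adjacent C=O → amine (secondary).
  CH(NHCOCH3): pendant –NHC(=O)CH3: N bonded to a carbonyl → amide (not amine).
  CH(COCH3): pendant –COCH3: carbonyl C bonded to two carbons → ketone.
  CH2SCH2: C–S–C linkage → sulfide (thioether).
  CH2NHCH2: C–N–C with sp³ carbons and no adjacent C=O → amine (secondary).
  CH(NO2): –NO2 on an sp³ carbon → nitro (the N=O is not a carbonyl).
  COOH: –COOH: carbonyl C bonded to –OH and C → carboxylic acid (the –OH is not a separate alcohol).
Amine appears at: CH2NHCH2, CH2NHCH2, CH2NHCH2 → 3.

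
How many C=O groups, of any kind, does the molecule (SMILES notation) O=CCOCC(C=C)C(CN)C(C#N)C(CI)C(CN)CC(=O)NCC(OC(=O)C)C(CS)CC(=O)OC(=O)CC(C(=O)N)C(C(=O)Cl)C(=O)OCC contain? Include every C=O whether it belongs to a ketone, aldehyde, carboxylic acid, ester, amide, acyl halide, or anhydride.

8

OHC: aldehyde, 1 C=O (running total 1).
CH2CONHCH2: amide, 1 C=O (running total 2).
CH(OCOCH3): ester, 1 C=O (running total 3).
CH2CO-O-COCH2: anhydride, 2 C=O (running total 5).
CH(CONH2): amide, 1 C=O (running total 6).
CH(COCl): acyl halide, 1 C=O (running total 7).
COOCH2CH3: ester, 1 C=O (running total 8).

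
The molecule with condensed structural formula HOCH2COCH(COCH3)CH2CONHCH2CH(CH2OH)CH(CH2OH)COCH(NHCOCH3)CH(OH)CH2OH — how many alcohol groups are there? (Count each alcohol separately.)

5

HO– on an sp³ carbon → alcohol.
–C(=O)– with carbon on both sides → ketone.
pendant –COCH3: carbonyl C bonded to two carbons → ketone.
–C(=O)–N– linkage → amide (the N is not an amine).
pendant –CH2OH on an sp³ backbone C → alcohol.
pendant –CH2OH on an sp³ backbone C → alcohol.
–C(=O)– with carbon on both sides → ketone.
pendant –NHC(=O)CH3: N bonded to a carbonyl → amide (not amine).
–OH on an sp³ carbon → alcohol (secondary).
–OH on an sp³ carbon → alcohol.
Alcohol appears at: HOCH2, CH(CH2OH), CH(CH2OH), CH(OH), CH2OH → 5.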